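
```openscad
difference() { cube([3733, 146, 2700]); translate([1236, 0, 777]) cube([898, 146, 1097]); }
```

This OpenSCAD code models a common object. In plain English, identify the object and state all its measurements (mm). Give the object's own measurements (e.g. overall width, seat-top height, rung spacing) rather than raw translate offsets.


A wall 3733 mm long (x), 146 mm thick (y), 2700 mm tall, with a rectangular window opening cut through it. The opening is 898 mm wide and 1097 mm tall; its sill is at z = 777 mm and its near (−x) edge is 1236 mm from the wall's −x end. The opening passes through the full wall thickness.


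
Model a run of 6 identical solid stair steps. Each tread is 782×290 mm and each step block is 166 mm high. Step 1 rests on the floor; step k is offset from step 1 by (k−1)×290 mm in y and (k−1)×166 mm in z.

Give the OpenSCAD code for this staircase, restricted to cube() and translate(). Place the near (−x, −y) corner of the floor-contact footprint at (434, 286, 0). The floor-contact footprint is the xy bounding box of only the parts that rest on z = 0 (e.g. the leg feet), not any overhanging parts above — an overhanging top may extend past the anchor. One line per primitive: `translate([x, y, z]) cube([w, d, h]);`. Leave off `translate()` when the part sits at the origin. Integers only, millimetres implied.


translate([434, 286, 0]) cube([782, 290, 166]);
translate([434, 576, 166]) cube([782, 290, 166]);
translate([434, 866, 332]) cube([782, 290, 166]);
translate([434, 1156, 498]) cube([782, 290, 166]);
translate([434, 1446, 664]) cube([782, 290, 166]);
translate([434, 1736, 830]) cube([782, 290, 166]);


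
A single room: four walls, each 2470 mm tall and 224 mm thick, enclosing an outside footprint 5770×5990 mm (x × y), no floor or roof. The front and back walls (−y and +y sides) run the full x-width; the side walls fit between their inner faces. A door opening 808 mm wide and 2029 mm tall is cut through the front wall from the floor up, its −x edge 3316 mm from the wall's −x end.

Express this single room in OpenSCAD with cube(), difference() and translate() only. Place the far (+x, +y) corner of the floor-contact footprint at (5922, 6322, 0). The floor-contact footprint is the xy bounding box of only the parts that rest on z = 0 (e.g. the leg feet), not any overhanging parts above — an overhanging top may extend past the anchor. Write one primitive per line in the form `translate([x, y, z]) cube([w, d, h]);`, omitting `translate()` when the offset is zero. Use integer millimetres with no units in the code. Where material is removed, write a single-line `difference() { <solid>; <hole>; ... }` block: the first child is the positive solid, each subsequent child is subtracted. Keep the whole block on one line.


difference() { translate([152, 332, 0]) cube([5770, 224, 2470]); translate([3468, 332, 0]) cube([808, 224, 2029]); }
translate([152, 6098, 0]) cube([5770, 224, 2470]);
translate([152, 556, 0]) cube([224, 5542, 2470]);
translate([5698, 556, 0]) cube([224, 5542, 2470]);


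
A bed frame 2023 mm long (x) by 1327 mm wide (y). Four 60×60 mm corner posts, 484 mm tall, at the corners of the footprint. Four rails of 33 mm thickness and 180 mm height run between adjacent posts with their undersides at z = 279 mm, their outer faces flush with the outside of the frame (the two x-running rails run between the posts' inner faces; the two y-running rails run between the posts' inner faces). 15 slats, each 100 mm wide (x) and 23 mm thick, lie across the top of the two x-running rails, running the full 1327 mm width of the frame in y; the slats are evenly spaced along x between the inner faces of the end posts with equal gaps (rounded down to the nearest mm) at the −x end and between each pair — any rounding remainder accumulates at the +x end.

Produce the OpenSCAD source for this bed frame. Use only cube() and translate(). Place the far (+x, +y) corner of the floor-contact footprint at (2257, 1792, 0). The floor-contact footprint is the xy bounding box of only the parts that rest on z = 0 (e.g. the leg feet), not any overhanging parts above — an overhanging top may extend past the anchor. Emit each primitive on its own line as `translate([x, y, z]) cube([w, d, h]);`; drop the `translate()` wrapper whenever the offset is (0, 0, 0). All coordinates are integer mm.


translate([234, 465, 0]) cube([60, 60, 484]);
translate([234, 1732, 0]) cube([60, 60, 484]);
translate([2197, 465, 0]) cube([60, 60, 484]);
translate([2197, 1732, 0]) cube([60, 60, 484]);
translate([294, 465, 279]) cube([1903, 33, 180]);
translate([294, 1759, 279]) cube([1903, 33, 180]);
translate([234, 525, 279]) cube([33, 1207, 180]);
translate([2224, 525, 279]) cube([33, 1207, 180]);
translate([319, 465, 459]) cube([100, 1327, 23]);
translate([444, 465, 459]) cube([100, 1327, 23]);
translate([569, 465, 459]) cube([100, 1327, 23]);
translate([694, 465, 459]) cube([100, 1327, 23]);
translate([819, 465, 459]) cube([100, 1327, 23]);
translate([944, 465, 459]) cube([100, 1327, 23]);
translate([1069, 465, 459]) cube([100, 1327, 23]);
translate([1194, 465, 459]) cube([100, 1327, 23]);
translate([1319, 465, 459]) cube([100, 1327, 23]);
translate([1444, 465, 459]) cube([100, 1327, 23]);
translate([1569, 465, 459]) cube([100, 1327, 23]);
translate([1694, 465, 459]) cube([100, 1327, 23]);
translate([1819, 465, 459]) cube([100, 1327, 23]);
translate([1944, 465, 459]) cube([100, 1327, 23]);
translate([2069, 465, 459]) cube([100, 1327, 23]);


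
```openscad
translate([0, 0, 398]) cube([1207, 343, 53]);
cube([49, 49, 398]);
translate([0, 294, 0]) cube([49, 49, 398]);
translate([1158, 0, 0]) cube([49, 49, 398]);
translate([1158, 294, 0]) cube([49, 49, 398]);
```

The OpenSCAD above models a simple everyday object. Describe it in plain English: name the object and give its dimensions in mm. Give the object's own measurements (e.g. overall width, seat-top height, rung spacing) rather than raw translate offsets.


A long wooden bench with a 1207 mm (x) × 343 mm (y) seat, 53 mm thick, its top surface 451 mm above the floor. Four 49 mm square legs at the seat corners, flush with the edges, run from z = 0 to the seat underside.


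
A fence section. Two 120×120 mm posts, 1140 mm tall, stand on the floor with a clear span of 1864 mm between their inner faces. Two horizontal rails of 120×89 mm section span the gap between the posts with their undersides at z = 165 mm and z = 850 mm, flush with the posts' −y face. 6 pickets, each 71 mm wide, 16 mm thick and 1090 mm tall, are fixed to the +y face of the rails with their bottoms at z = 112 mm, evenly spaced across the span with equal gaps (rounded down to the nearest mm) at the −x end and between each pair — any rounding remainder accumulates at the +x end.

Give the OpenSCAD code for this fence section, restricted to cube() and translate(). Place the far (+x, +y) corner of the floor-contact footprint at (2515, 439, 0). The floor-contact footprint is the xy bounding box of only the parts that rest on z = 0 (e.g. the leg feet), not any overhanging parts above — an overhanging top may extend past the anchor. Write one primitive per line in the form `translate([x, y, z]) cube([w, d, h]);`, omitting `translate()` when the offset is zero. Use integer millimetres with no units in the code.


translate([411, 319, 0]) cube([120, 120, 1140]);
translate([2395, 319, 0]) cube([120, 120, 1140]);
translate([531, 319, 165]) cube([1864, 120, 89]);
translate([531, 319, 850]) cube([1864, 120, 89]);
translate([736, 439, 112]) cube([71, 16, 1090]);
translate([1012, 439, 112]) cube([71, 16, 1090]);
translate([1288, 439, 112]) cube([71, 16, 1090]);
translate([1564, 439, 112]) cube([71, 16, 1090]);
translate([1840, 439, 112]) cube([71, 16, 1090]);
translate([2116, 439, 112]) cube([71, 16, 1090]);


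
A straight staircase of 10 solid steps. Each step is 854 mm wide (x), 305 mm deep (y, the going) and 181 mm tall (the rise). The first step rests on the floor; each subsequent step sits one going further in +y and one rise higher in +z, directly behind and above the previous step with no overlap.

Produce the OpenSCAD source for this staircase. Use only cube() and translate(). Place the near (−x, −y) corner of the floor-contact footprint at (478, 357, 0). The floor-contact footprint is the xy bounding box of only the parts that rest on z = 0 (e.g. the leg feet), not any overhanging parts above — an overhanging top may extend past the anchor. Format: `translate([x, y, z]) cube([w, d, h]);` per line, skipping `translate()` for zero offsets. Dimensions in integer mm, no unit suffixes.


translate([478, 357, 0]) cube([854, 305, 181]);
translate([478, 662, 181]) cube([854, 305, 181]);
translate([478, 967, 362]) cube([854, 305, 181]);
translate([478, 1272, 543]) cube([854, 305, 181]);
translate([478, 1577, 724]) cube([854, 305, 181]);
translate([478, 1882, 905]) cube([854, 305, 181]);
translate([478, 2187, 1086]) cube([854, 305, 181]);
translate([478, 2492, 1267]) cube([854, 305, 181]);
translate([478, 2797, 1448]) cube([854, 305, 181]);
translate([478, 3102, 1629]) cube([854, 305, 181]);


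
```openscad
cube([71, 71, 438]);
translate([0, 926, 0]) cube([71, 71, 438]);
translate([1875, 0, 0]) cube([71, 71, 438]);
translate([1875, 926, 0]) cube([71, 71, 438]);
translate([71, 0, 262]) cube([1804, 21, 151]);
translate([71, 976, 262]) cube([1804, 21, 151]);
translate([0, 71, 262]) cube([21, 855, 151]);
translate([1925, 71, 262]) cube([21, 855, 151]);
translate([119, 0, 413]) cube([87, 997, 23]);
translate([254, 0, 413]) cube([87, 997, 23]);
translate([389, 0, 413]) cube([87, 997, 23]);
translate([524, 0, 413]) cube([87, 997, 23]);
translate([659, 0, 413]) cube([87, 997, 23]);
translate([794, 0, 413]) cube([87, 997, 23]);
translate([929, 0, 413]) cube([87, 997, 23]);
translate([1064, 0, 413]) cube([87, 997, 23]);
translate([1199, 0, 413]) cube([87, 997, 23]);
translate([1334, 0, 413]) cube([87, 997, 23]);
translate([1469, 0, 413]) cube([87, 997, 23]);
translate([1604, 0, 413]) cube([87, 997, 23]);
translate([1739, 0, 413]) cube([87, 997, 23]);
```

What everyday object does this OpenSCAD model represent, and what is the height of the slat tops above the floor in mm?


A bed frame. The slat-top height is 436 mm.

Four posts, four rails, and a row of slats — a bed frame. Slats sit on the rails at z = 262 + 151 = 413; with slat thickness 23, the top is 436 mm.


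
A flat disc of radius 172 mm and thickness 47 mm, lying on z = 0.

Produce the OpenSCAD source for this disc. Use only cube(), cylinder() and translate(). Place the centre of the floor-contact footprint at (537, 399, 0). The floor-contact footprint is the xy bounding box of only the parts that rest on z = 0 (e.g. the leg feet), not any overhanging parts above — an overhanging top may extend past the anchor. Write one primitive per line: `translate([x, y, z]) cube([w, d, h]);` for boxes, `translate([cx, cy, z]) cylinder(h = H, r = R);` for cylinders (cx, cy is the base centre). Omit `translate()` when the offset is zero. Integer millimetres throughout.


translate([537, 399, 0]) cylinder(h = 47, r = 172);


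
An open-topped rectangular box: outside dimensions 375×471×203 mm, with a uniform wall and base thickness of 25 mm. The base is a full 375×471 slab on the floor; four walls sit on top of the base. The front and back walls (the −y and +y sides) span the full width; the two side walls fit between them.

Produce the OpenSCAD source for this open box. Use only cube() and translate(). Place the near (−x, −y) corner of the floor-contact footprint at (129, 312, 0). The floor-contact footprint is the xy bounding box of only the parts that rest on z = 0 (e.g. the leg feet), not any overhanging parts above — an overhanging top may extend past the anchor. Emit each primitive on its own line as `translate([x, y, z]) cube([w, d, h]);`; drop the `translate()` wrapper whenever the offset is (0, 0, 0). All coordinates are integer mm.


translate([129, 312, 0]) cube([375, 471, 25]);
translate([129, 312, 25]) cube([375, 25, 178]);
translate([129, 758, 25]) cube([375, 25, 178]);
translate([129, 337, 25]) cube([25, 421, 178]);
translate([479, 337, 25]) cube([25, 421, 178]);


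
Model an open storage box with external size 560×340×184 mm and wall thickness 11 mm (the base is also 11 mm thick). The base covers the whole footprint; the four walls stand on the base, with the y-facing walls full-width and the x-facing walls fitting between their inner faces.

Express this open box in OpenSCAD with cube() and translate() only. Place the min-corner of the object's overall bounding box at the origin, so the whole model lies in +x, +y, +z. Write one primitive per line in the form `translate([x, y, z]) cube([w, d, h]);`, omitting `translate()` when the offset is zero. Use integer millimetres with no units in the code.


cube([560, 340, 11]);
translate([0, 0, 11]) cube([560, 11, 173]);
translate([0, 329, 11]) cube([560, 11, 173]);
translate([0, 11, 11]) cube([11, 318, 173]);
translate([549, 11, 11]) cube([11, 318, 173]);


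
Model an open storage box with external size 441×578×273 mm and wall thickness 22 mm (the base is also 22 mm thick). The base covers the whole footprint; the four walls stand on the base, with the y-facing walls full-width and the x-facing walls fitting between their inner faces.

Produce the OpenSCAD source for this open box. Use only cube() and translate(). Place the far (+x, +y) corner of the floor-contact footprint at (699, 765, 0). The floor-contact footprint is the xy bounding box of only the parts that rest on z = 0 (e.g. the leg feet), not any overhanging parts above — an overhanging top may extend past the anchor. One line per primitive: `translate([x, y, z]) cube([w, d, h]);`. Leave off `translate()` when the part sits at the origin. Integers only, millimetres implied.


translate([258, 187, 0]) cube([441, 578, 22]);
translate([258, 187, 22]) cube([441, 22, 251]);
translate([258, 743, 22]) cube([441, 22, 251]);
translate([258, 209, 22]) cube([22, 534, 251]);
translate([677, 209, 22]) cube([22, 534, 251]);


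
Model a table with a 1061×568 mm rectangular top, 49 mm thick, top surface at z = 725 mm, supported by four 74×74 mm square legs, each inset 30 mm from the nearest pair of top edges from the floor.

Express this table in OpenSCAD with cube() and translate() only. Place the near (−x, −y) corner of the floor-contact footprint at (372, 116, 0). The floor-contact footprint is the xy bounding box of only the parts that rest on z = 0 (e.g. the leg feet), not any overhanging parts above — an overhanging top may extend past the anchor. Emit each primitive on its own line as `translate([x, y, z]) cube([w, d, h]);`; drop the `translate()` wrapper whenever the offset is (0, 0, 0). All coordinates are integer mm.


translate([342, 86, 676]) cube([1061, 568, 49]);
translate([372, 116, 0]) cube([74, 74, 676]);
translate([1299, 116, 0]) cube([74, 74, 676]);
translate([372, 550, 0]) cube([74, 74, 676]);
translate([1299, 550, 0]) cube([74, 74, 676]);


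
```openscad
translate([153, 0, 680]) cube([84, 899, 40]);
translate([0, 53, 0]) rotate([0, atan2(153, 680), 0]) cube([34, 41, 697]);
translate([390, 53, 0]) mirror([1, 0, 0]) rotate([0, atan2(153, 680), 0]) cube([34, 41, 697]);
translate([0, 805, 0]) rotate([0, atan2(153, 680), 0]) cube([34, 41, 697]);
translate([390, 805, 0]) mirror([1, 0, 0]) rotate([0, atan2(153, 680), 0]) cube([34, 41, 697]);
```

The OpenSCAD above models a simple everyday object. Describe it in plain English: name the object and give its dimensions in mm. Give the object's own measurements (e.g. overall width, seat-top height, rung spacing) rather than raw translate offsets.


A sawhorse. A 84×899×40 mm beam (x, y, z) sits on two A-frame leg pairs. Each pair is two raked legs of 34×41 mm section (41 mm along y) splaying symmetrically in x. Each leg rises 680 mm vertically over 153 mm of horizontal reach and is 697 mm long along its own axis. Every leg's outer bottom edge rests on the floor and its outer top edge meets a bottom edge of the beam — the left legs (tilting toward +x) meet the beam's −x bottom edge, the right legs (their mirror images, tilting toward −x) meet its +x bottom edge — so the leg tops tuck under the beam, the beam's underside is 680 mm above the floor, and the feet are 390 mm apart outside-to-outside with the beam centred between them. The two leg pairs are set in 53 mm from either end of the beam.


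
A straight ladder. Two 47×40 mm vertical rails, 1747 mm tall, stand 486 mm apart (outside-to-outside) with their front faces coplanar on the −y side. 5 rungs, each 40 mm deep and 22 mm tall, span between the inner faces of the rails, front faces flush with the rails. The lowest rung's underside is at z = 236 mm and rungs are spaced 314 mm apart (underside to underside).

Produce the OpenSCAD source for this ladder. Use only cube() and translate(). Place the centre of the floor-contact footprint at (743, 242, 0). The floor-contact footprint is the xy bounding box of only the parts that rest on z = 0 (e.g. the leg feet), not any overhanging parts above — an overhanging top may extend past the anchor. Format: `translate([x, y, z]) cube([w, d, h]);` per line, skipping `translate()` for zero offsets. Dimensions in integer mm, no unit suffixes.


// rung span = 486 - 2*47 = 392
// rung[k] z = 236 + k*314
translate([500, 222, 0]) cube([47, 40, 1747]);
translate([939, 222, 0]) cube([47, 40, 1747]);
translate([547, 222, 236]) cube([392, 40, 22]);
translate([547, 222, 550]) cube([392, 40, 22]);
translate([547, 222, 864]) cube([392, 40, 22]);
translate([547, 222, 1178]) cube([392, 40, 22]);
translate([547, 222, 1492]) cube([392, 40, 22]);


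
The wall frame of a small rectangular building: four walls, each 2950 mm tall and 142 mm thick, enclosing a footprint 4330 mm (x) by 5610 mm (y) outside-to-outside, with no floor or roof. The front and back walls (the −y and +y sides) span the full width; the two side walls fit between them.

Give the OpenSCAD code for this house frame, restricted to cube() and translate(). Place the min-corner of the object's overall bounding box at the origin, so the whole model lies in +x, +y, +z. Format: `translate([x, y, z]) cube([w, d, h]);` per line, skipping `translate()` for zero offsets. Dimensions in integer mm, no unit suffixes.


cube([4330, 142, 2950]);
translate([0, 5468, 0]) cube([4330, 142, 2950]);
translate([0, 142, 0]) cube([142, 5326, 2950]);
translate([4188, 142, 0]) cube([142, 5326, 2950]);


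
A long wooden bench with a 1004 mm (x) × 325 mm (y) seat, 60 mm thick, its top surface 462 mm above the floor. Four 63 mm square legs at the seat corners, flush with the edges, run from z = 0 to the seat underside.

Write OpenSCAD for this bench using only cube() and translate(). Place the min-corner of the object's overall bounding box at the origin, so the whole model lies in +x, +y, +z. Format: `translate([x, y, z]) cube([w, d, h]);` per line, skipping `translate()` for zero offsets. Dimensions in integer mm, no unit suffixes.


translate([0, 0, 402]) cube([1004, 325, 60]);
cube([63, 63, 402]);
translate([0, 262, 0]) cube([63, 63, 402]);
translate([941, 0, 0]) cube([63, 63, 402]);
translate([941, 262, 0]) cube([63, 63, 402]);


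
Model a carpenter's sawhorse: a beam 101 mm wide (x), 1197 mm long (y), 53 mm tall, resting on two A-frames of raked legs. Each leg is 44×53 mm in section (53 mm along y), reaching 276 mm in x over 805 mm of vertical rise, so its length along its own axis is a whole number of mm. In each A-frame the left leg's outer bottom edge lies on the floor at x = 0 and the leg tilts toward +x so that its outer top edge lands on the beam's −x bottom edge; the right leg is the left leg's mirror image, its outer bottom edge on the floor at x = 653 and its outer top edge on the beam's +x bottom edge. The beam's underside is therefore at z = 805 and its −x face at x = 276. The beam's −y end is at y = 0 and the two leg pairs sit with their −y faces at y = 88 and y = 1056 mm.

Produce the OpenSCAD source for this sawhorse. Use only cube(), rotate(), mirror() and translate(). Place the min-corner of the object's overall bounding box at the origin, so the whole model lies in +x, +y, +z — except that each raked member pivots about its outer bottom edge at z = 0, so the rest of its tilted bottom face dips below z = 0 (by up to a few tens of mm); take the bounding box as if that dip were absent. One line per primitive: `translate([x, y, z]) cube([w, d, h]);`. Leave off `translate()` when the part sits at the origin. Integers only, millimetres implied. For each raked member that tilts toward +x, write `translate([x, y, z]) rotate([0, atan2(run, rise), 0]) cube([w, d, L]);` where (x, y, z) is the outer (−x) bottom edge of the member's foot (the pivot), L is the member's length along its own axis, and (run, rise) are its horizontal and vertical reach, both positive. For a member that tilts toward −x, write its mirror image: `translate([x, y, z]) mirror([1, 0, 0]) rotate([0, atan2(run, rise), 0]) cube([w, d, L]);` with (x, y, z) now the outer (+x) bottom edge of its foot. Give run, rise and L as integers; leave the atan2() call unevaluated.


translate([276, 0, 805]) cube([101, 1197, 53]);
translate([0, 88, 0]) rotate([0, atan2(276, 805), 0]) cube([44, 53, 851]);
translate([653, 88, 0]) mirror([1, 0, 0]) rotate([0, atan2(276, 805), 0]) cube([44, 53, 851]);
translate([0, 1056, 0]) rotate([0, atan2(276, 805), 0]) cube([44, 53, 851]);
translate([653, 1056, 0]) mirror([1, 0, 0]) rotate([0, atan2(276, 805), 0]) cube([44, 53, 851]);


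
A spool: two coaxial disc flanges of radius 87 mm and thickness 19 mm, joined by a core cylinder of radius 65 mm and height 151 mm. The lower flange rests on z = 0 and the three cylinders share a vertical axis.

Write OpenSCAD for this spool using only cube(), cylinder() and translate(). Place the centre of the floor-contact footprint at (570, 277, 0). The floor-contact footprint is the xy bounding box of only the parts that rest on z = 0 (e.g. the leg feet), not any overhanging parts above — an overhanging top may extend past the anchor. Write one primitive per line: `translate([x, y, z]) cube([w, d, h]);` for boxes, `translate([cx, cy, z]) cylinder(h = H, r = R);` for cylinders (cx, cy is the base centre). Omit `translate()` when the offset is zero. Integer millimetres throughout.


translate([570, 277, 0]) cylinder(h = 19, r = 87);
translate([570, 277, 19]) cylinder(h = 151, r = 65);
translate([570, 277, 170]) cylinder(h = 19, r = 87);


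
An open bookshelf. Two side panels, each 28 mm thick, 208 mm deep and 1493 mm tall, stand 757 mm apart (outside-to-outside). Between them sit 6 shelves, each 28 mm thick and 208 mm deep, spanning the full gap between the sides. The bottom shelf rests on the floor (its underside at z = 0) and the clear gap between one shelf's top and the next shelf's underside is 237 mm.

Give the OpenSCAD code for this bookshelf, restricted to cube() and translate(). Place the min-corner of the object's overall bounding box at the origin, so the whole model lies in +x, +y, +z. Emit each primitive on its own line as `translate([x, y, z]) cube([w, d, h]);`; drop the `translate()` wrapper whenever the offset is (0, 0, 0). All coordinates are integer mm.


cube([28, 208, 1493]);
translate([729, 0, 0]) cube([28, 208, 1493]);
translate([28, 0, 0]) cube([701, 208, 28]);
translate([28, 0, 265]) cube([701, 208, 28]);
translate([28, 0, 530]) cube([701, 208, 28]);
translate([28, 0, 795]) cube([701, 208, 28]);
translate([28, 0, 1060]) cube([701, 208, 28]);
translate([28, 0, 1325]) cube([701, 208, 28]);


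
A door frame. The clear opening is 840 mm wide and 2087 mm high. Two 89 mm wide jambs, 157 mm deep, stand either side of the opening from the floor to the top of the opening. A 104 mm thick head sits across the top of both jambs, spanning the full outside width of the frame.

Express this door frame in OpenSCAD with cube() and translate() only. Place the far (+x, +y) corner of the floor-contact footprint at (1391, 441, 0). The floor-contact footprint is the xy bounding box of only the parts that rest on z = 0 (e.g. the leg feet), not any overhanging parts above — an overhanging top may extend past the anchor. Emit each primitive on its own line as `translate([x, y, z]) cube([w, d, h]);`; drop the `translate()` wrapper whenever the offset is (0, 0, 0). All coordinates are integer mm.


translate([373, 284, 0]) cube([89, 157, 2087]);
translate([1302, 284, 0]) cube([89, 157, 2087]);
translate([373, 284, 2087]) cube([1018, 157, 104]);


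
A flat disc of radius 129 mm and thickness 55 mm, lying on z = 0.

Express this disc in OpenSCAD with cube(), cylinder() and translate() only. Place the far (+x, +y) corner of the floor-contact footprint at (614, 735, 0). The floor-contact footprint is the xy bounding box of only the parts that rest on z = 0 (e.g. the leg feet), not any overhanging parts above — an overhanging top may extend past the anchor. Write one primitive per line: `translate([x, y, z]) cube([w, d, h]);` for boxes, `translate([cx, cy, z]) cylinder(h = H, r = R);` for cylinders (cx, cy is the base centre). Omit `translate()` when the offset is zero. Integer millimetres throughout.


translate([485, 606, 0]) cylinder(h = 55, r = 129);


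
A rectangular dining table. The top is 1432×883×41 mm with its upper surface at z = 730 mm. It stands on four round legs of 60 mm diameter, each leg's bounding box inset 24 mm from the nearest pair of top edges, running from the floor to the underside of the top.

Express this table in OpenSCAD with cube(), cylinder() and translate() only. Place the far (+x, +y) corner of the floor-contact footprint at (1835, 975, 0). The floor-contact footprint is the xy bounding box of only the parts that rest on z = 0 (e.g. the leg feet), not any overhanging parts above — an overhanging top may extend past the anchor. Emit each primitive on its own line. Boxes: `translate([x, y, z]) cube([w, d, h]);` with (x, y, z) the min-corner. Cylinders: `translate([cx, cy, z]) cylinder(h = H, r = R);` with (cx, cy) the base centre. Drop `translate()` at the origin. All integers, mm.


translate([427, 116, 689]) cube([1432, 883, 41]);
translate([481, 170, 0]) cylinder(h = 689, r = 30);
translate([1805, 170, 0]) cylinder(h = 689, r = 30);
translate([481, 945, 0]) cylinder(h = 689, r = 30);
translate([1805, 945, 0]) cylinder(h = 689, r = 30);


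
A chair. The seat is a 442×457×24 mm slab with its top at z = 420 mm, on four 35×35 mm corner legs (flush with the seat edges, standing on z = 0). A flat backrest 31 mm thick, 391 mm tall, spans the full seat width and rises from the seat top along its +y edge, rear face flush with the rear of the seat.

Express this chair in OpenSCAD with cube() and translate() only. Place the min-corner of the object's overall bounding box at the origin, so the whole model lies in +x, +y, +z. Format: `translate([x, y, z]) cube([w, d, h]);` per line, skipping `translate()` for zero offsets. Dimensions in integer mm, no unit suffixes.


// leg_h = 420 - 24 = 396
translate([0, 0, 396]) cube([442, 457, 24]);
cube([35, 35, 396]);
translate([407, 0, 0]) cube([35, 35, 396]);
translate([0, 422, 0]) cube([35, 35, 396]);
translate([407, 422, 0]) cube([35, 35, 396]);
translate([0, 426, 420]) cube([442, 31, 391]);


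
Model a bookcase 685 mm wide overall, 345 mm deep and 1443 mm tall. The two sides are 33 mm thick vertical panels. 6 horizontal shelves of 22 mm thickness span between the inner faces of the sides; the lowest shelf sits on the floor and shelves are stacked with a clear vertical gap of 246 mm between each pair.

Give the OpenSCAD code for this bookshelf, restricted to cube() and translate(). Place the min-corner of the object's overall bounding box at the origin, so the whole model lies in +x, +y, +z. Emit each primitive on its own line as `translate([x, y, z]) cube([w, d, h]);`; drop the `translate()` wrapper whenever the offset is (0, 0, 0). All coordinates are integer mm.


cube([33, 345, 1443]);
translate([652, 0, 0]) cube([33, 345, 1443]);
translate([33, 0, 0]) cube([619, 345, 22]);
translate([33, 0, 268]) cube([619, 345, 22]);
translate([33, 0, 536]) cube([619, 345, 22]);
translate([33, 0, 804]) cube([619, 345, 22]);
translate([33, 0, 1072]) cube([619, 345, 22]);
translate([33, 0, 1340]) cube([619, 345, 22]);


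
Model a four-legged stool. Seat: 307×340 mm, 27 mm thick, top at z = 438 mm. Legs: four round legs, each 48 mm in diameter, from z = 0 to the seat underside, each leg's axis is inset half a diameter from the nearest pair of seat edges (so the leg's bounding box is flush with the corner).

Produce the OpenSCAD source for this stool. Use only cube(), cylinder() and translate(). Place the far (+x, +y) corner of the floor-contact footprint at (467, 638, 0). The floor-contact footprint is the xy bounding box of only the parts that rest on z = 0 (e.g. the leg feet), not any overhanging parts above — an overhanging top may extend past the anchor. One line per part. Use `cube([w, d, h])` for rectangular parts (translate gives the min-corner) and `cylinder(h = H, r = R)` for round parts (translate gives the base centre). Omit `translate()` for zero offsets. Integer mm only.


translate([160, 298, 411]) cube([307, 340, 27]);
translate([184, 322, 0]) cylinder(h = 411, r = 24);
translate([443, 322, 0]) cylinder(h = 411, r = 24);
translate([184, 614, 0]) cylinder(h = 411, r = 24);
translate([443, 614, 0]) cylinder(h = 411, r = 24);


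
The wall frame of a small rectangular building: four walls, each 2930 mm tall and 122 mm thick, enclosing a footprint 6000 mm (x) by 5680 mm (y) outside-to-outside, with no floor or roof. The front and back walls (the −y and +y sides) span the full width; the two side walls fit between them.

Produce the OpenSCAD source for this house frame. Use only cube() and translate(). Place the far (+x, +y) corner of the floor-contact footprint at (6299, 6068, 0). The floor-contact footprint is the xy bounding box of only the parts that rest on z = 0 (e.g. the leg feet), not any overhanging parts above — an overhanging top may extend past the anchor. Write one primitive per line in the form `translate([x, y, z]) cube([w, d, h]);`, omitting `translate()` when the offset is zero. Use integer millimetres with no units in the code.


translate([299, 388, 0]) cube([6000, 122, 2930]);
translate([299, 5946, 0]) cube([6000, 122, 2930]);
translate([299, 510, 0]) cube([122, 5436, 2930]);
translate([6177, 510, 0]) cube([122, 5436, 2930]);


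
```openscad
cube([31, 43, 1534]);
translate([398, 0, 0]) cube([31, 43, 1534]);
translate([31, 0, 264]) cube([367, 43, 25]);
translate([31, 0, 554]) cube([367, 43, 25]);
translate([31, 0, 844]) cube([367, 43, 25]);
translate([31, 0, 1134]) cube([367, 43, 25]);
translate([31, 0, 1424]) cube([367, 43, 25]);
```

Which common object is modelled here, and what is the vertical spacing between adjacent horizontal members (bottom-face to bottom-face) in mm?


A ladder. The rung spacing is 290 mm.

Two tall 31×43 posts with 5 short bars between them — a ladder. Adjacent rungs sit at z = 264 and z = 554, so the spacing is 554 − 264 = 290 mm.


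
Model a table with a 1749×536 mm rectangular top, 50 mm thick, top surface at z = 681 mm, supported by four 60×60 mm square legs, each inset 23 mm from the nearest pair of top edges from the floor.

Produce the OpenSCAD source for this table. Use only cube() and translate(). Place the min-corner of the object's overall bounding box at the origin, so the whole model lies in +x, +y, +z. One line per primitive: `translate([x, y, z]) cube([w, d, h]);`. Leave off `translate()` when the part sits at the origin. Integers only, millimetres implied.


// leg_h = 681 - 50 = 631
translate([0, 0, 631]) cube([1749, 536, 50]);
translate([23, 23, 0]) cube([60, 60, 631]);
translate([1666, 23, 0]) cube([60, 60, 631]);
translate([23, 453, 0]) cube([60, 60, 631]);
translate([1666, 453, 0]) cube([60, 60, 631]);


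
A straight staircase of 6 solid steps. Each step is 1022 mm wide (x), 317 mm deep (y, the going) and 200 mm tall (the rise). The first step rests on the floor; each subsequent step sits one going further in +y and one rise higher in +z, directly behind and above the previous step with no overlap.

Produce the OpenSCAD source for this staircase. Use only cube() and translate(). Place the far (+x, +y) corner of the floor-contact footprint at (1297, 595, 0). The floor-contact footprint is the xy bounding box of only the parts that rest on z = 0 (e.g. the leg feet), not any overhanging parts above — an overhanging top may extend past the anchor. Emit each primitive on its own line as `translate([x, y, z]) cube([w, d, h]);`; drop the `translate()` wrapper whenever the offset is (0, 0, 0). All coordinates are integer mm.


translate([275, 278, 0]) cube([1022, 317, 200]);
translate([275, 595, 200]) cube([1022, 317, 200]);
translate([275, 912, 400]) cube([1022, 317, 200]);
translate([275, 1229, 600]) cube([1022, 317, 200]);
translate([275, 1546, 800]) cube([1022, 317, 200]);
translate([275, 1863, 1000]) cube([1022, 317, 200]);


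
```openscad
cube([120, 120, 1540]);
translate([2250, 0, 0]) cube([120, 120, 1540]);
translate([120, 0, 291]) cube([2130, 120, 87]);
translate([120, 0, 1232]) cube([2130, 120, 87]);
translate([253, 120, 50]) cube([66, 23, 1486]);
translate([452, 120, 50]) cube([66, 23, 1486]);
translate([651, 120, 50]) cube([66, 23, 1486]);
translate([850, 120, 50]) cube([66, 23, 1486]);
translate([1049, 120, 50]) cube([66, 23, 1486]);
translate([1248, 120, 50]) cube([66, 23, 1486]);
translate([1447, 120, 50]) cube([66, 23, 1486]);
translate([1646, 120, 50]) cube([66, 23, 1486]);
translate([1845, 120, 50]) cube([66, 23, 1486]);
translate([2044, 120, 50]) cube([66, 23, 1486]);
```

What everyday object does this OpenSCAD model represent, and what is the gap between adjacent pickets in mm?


A fence section. The picket gap is 133 mm.

Two posts, two rails, 10 pickets — a fence section. Span 2130 mm holds 10 pickets of 66 mm with 11 equal gaps: ⌊(2130 − 10·66) / 11⌋ = 133 mm.


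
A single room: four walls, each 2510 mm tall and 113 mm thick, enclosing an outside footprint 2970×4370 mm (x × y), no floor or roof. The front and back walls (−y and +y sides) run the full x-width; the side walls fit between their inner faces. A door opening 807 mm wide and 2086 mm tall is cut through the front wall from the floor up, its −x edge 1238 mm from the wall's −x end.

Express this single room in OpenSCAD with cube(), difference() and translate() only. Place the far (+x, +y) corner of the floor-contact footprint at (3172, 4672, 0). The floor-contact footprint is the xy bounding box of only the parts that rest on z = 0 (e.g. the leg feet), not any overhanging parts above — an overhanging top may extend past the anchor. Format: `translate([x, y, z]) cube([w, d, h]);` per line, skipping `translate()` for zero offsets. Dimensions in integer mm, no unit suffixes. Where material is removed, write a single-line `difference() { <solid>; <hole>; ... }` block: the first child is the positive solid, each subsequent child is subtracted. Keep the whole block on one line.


difference() { translate([202, 302, 0]) cube([2970, 113, 2510]); translate([1440, 302, 0]) cube([807, 113, 2086]); }
translate([202, 4559, 0]) cube([2970, 113, 2510]);
translate([202, 415, 0]) cube([113, 4144, 2510]);
translate([3059, 415, 0]) cube([113, 4144, 2510]);


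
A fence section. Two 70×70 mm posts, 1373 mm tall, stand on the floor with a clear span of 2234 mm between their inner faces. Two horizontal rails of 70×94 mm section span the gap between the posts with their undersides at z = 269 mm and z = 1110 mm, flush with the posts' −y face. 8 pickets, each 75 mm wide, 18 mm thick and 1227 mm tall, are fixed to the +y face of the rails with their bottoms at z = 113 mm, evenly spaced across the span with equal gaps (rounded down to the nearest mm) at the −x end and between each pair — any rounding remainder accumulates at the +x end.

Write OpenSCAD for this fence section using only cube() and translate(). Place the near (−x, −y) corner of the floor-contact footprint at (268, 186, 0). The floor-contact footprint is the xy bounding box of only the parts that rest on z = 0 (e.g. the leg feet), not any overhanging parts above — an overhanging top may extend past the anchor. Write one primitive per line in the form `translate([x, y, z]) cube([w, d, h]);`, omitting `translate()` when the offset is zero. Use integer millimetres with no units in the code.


translate([268, 186, 0]) cube([70, 70, 1373]);
translate([2572, 186, 0]) cube([70, 70, 1373]);
translate([338, 186, 269]) cube([2234, 70, 94]);
translate([338, 186, 1110]) cube([2234, 70, 94]);
translate([519, 256, 113]) cube([75, 18, 1227]);
translate([775, 256, 113]) cube([75, 18, 1227]);
translate([1031, 256, 113]) cube([75, 18, 1227]);
translate([1287, 256, 113]) cube([75, 18, 1227]);
translate([1543, 256, 113]) cube([75, 18, 1227]);
translate([1799, 256, 113]) cube([75, 18, 1227]);
translate([2055, 256, 113]) cube([75, 18, 1227]);
translate([2311, 256, 113]) cube([75, 18, 1227]);


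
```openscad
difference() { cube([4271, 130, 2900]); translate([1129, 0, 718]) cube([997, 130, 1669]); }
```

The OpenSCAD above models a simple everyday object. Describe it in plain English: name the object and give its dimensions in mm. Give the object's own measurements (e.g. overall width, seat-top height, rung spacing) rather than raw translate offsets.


A wall 4271 mm long (x), 130 mm thick (y), 2900 mm tall, with a rectangular window opening cut through it. The opening is 997 mm wide and 1669 mm tall; its sill is at z = 718 mm and its near (−x) edge is 1129 mm from the wall's −x end. The opening passes through the full wall thickness.


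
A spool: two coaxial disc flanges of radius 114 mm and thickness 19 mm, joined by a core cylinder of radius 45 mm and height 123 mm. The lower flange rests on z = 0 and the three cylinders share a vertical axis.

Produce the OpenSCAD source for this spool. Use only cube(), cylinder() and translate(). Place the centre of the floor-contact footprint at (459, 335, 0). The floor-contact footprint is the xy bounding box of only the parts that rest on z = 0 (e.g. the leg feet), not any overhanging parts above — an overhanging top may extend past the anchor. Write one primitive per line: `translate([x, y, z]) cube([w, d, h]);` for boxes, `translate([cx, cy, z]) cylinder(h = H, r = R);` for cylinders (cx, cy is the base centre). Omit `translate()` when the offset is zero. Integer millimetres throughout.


translate([459, 335, 0]) cylinder(h = 19, r = 114);
translate([459, 335, 19]) cylinder(h = 123, r = 45);
translate([459, 335, 142]) cylinder(h = 19, r = 114);


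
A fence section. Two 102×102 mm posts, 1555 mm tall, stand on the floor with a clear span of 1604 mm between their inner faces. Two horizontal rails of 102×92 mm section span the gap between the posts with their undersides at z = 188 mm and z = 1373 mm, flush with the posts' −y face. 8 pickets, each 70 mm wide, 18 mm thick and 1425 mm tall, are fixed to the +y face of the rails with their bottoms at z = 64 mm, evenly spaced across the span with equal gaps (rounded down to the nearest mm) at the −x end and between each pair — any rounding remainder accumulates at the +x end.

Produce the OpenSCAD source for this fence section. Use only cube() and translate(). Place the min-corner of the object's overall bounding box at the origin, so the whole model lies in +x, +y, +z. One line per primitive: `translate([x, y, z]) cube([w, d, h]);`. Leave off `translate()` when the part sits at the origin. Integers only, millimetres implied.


cube([102, 102, 1555]);
translate([1706, 0, 0]) cube([102, 102, 1555]);
translate([102, 0, 188]) cube([1604, 102, 92]);
translate([102, 0, 1373]) cube([1604, 102, 92]);
translate([218, 102, 64]) cube([70, 18, 1425]);
translate([404, 102, 64]) cube([70, 18, 1425]);
translate([590, 102, 64]) cube([70, 18, 1425]);
translate([776, 102, 64]) cube([70, 18, 1425]);
translate([962, 102, 64]) cube([70, 18, 1425]);
translate([1148, 102, 64]) cube([70, 18, 1425]);
translate([1334, 102, 64]) cube([70, 18, 1425]);
translate([1520, 102, 64]) cube([70, 18, 1425]);
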